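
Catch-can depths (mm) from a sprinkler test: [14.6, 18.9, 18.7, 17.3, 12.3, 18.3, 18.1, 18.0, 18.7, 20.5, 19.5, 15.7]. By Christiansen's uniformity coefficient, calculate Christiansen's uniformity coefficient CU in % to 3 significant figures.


Approach: apply Christiansen's uniformity coefficient, CU = (1 - mean_abs_deviation/mean)*100.
mean = 17.550 mm
mean |d_i - mean| = 1.7167 mm
CU = (1 - 1.7167/17.550)*100 = 90.2 %
Therefore Christiansen's uniformity coefficient CU = 90.2 %.


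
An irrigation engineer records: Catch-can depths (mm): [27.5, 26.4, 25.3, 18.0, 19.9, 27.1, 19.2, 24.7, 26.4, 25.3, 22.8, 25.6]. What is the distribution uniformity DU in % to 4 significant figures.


Approach: apply the low-quarter distribution uniformity, DU = (mean of lowest quarter of readings / overall mean)*100.
sorted lowest 3 of 12: [18.0, 19.2, 19.9] -> mean = 19.0333 mm
overall mean = 24.0167 mm
DU = (19.0333/24.0167)*100 = 79.25 %
Therefore the distribution uniformity DU = 79.25 %.


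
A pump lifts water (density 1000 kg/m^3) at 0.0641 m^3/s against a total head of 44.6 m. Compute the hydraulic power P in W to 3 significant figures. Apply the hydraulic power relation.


Approach: apply the hydraulic power relation, P = rho*g*Q*H.
P = 1000 * 9.81 * 0.0641 * 44.6 = 28000 W
Therefore the hydraulic power P = 28000 W.


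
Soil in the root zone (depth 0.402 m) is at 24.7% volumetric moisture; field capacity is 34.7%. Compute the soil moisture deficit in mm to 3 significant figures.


Approach: apply the soil moisture deficit relation, SMD = (FC - theta)/100 * depth * 1000.
SMD = (34.7 - 24.7)/100 * 0.402 * 1000 = 40.2 mm
Therefore the soil moisture deficit = 40.2 mm.


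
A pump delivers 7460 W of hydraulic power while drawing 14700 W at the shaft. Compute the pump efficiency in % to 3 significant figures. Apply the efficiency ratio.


Approach: apply the efficiency ratio, eta = (P_out/P_in)*100.
eta = (7460 / 14700) * 100 = 50.7 %
Therefore the pump efficiency = 50.7 %.


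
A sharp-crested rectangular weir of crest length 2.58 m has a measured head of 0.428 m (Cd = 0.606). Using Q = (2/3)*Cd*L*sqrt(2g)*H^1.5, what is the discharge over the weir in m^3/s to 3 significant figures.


Q = (2/3)*0.606*2.58*sqrt(2*9.81)*0.428^1.5 = 1.29 m^3/s
Therefore the discharge over the weir = 1.29 m^3/s.


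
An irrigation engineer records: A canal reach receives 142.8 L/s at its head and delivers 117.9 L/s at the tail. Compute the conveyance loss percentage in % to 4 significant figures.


Approach: apply the conveyance loss ratio, loss% = ((Q_head - Q_tail)/Q_head)*100.
loss = ((142.8 - 117.9)/142.8)*100 = 17.44 %
Therefore the conveyance loss percentage = 17.44 %.


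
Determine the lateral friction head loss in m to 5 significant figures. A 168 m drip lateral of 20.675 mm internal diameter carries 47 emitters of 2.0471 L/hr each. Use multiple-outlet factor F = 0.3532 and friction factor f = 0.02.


Approach: apply Darcy-Weisbach with the multiple-outlet F-factor, Q = n*q/(3600*1000) m^3/s; v = Q/A; hf = F*f*(L/D)*(v^2/(2g)).
Q = 47*2.0471/(3600*1000) = 2.672603e-05 m^3/s
A = pi*(20.675e-3/2)^2 = 3.357229e-04 m^2, so v = Q/A = 0.07960741 m/s
hf = 0.3532*0.02*(168/0.020675)*(0.07960741^2/(2*9.81)) = 0.018541 m
Therefore the lateral friction head loss = 0.018541 m.


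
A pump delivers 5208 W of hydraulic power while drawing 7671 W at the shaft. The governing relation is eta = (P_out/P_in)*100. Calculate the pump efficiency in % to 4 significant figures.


eta = (5208 / 7671) * 100 = 67.89 %
Therefore the pump efficiency = 67.89 %.


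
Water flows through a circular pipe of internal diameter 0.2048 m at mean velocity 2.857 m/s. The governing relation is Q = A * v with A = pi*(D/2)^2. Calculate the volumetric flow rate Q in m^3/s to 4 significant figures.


A = pi*(0.2048/2)^2 = 0.0329420 m^2
Q = 0.0329420 * 2.857 = 0.09412 m^3/s
Therefore the volumetric flow rate Q = 0.09412 m^3/s.


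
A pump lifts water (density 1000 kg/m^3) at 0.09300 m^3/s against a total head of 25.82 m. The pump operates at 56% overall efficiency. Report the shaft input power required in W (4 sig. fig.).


Approach: apply hydraulic power then efficiency conversion, P = rho*g*Q*H; P_in = P/eta.
Step 1 — hydraulic power (P = rho*g*Q*H):
  P = 1000 * 9.81 * 0.09300 * 25.82 = 23556.4 W
Step 2 — input power: P_in = P/eta = 23556.4 / 0.56 = 42060 W
Therefore the shaft input power required = 42060 W.


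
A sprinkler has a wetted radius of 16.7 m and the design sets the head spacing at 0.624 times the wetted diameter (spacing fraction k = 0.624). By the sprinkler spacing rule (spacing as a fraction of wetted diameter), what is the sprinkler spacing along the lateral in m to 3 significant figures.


Approach: apply the sprinkler spacing rule (spacing as a fraction of wetted diameter), S = k*(2*R).
S = 0.624 * (2 * 16.7) = 20.8 m
Therefore the sprinkler spacing along the lateral = 20.8 m.


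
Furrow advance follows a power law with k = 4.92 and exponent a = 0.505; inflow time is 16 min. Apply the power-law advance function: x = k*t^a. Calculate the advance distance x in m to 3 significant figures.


x = 4.92 * 16^0.505 = 20.0 m
Therefore the advance distance x = 20.0 m.


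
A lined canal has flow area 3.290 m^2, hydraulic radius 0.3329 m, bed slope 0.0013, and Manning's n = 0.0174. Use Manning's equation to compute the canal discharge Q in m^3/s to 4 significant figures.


Approach: apply Manning's equation, Q = (1/n)*A*R^(2/3)*S^(1/2).
Q = (1/0.0174) * 3.290 * 0.3329^(2/3) * 0.0013^(1/2) = 3.275 m^3/s
Therefore the canal discharge Q = 3.275 m^3/s.


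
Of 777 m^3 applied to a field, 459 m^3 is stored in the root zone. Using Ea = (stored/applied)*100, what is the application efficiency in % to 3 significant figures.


Ea = (459/777)*100 = 59.1 %
Therefore the application efficiency = 59.1 %.


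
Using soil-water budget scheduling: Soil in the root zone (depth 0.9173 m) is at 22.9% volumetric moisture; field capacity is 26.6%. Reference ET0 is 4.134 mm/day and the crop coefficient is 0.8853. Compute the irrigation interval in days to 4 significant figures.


Approach: apply soil-water budget scheduling, SMD = (FC-theta)/100*depth*1000; ETc = ET0*Kc; interval = SMD/ETc.
Step 1 — soil moisture deficit:
  SMD = (26.6 - 22.9)/100 * 0.9173 * 1000 = 33.9401 mm
Step 2 — daily crop ET (ETc = ET0*Kc):
  ETc = 4.134 * 0.8853 = 3.65983 mm/day
Step 3 — irrigation interval (SMD/ETc):
  interval = 33.9401 / 3.65983 = 9.274 days
Therefore the irrigation interval = 9.274 days.


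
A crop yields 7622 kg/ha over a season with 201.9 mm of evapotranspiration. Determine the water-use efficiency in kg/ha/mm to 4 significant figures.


Approach: apply the water-use efficiency ratio, WUE = yield/ET.
WUE = 7622 / 201.9 = 37.75 kg/ha/mm
Therefore the water-use efficiency = 37.75 kg/ha/mm.


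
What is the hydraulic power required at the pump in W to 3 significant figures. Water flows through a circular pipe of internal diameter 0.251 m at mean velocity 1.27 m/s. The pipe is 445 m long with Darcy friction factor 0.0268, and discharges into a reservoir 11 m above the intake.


Approach: apply continuity + Darcy-Weisbach + hydraulic power, Q = A*v; hf = f*(L/D)*(v^2/(2g)); H = static + hf; P = rho*g*Q*H.
Step 1 — flow rate (continuity, Q = A*v):
  A = pi*(0.251/2)^2 = 0.049481 m^2
  Q = 0.049481 * 1.27 = 0.062841 m^3/s
Step 2 — friction head loss (Darcy-Weisbach):
  hf = 0.0268 * (445/0.251) * (1.27^2 / (2*9.81))
  hf = 3.9060 m
Step 3 — total head: H = 11 + 3.9060 = 14.906 m
Step 4 — hydraulic power (P = rho*g*Q*H):
  P = 1000 * 9.81 * 0.062841 * 14.906 = 9190 W
Therefore the hydraulic power required at the pump = 9190 W.


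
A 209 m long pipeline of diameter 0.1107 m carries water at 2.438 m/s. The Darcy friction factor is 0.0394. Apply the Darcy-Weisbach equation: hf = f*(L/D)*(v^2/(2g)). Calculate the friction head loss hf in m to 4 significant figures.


hf = 0.0394 * (209/0.1107) * (2.438^2 / (2*9.81))
hf = 22.54 m
Therefore the friction head loss hf = 22.54 m.


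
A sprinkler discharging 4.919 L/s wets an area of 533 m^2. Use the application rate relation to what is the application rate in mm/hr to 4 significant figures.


Approach: apply the application rate relation, rate = (Q/A)*3600.
rate = (4.919 / 533) * 3600 = 33.22 mm/hr
Therefore the application rate = 33.22 mm/hr.


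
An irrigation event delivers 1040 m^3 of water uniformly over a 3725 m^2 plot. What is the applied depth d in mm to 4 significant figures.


Approach: apply depth from volume over area, d = (V/A)*1000.
d = (1040 / 3725) * 1000 = 279.2 mm
Therefore the applied depth d = 279.2 mm.


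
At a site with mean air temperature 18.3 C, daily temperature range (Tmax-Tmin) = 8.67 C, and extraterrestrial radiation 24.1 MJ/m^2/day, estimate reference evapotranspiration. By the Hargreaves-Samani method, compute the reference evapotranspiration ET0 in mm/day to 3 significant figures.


Approach: apply the Hargreaves-Samani method, ET0 = 0.0023*(Tmean+17.8)*sqrt(Tmax-Tmin)*0.408*Ra.
ET0 = 0.0023*(18.3+17.8)*sqrt(8.67)*0.408*24.1 = 2.40 mm/day
Therefore the reference evapotranspiration ET0 = 2.40 mm/day.


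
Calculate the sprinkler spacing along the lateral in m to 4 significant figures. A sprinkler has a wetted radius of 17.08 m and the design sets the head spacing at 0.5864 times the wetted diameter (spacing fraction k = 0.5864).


Approach: apply the sprinkler spacing rule (spacing as a fraction of wetted diameter), S = k*(2*R).
S = 0.5864 * (2 * 17.08) = 20.03 m
Therefore the sprinkler spacing along the lateral = 20.03 m.


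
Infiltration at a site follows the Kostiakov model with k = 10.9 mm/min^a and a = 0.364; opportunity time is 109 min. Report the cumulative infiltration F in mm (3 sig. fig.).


Approach: apply the Kostiakov infiltration equation, F = k*t^a.
F = 10.9 * 109^0.364 = 60.1 mm
Therefore the cumulative infiltration F = 60.1 mm.


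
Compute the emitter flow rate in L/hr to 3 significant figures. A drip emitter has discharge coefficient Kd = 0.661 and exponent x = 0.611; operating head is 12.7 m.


Approach: apply the emitter characteristic equation, q = Kd * h^x.
q = 0.661 * 12.7^0.611 = 3.12 L/hr
Therefore the emitter flow rate = 3.12 L/hr.


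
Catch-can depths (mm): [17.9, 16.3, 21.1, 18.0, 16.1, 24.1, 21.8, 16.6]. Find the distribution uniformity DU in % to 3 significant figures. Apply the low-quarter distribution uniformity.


Approach: apply the low-quarter distribution uniformity, DU = (mean of lowest quarter of readings / overall mean)*100.
sorted lowest 2 of 8: [16.1, 16.3] -> mean = 16.200 mm
overall mean = 18.988 mm
DU = (16.200/18.988)*100 = 85.3 %
Therefore the distribution uniformity DU = 85.3 %.


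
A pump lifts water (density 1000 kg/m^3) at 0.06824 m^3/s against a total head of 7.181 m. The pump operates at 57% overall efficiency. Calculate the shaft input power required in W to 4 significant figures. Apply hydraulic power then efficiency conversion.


Approach: apply hydraulic power then efficiency conversion, P = rho*g*Q*H; P_in = P/eta.
Step 1 — hydraulic power (P = rho*g*Q*H):
  P = 1000 * 9.81 * 0.06824 * 7.181 = 4807.21 W
Step 2 — input power: P_in = P/eta = 4807.21 / 0.57 = 8434 W
Therefore the shaft input power required = 8434 W.


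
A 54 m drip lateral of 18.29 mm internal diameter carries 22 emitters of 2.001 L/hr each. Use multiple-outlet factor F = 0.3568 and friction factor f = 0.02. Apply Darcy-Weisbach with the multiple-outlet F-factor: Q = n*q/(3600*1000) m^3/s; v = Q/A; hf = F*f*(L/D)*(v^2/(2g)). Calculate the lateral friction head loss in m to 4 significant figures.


Q = 22*2.001/(3600*1000) = 1.22283e-05 m^3/s
A = pi*(18.29e-3/2)^2 = 2.62735e-04 m^2, so v = Q/A = 0.0465425 m/s
hf = 0.3568*0.02*(54/0.01829)*(0.0465425^2/(2*9.81)) = 0.002326 m
Therefore the lateral friction head loss = 0.002326 m.


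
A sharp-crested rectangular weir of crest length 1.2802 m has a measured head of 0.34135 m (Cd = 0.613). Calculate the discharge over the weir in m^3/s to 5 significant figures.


Approach: apply the rectangular weir equation, Q = (2/3)*Cd*L*sqrt(2g)*H^1.5.
Q = (2/3)*0.613*1.2802*sqrt(2*9.81)*0.34135^1.5 = 0.46216 m^3/s
Therefore the discharge over the weir = 0.46216 m^3/s.


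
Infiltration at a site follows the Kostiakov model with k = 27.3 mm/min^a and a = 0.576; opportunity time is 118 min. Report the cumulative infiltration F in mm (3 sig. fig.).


Approach: apply the Kostiakov infiltration equation, F = k*t^a.
F = 27.3 * 118^0.576 = 426 mm
Therefore the cumulative infiltration F = 426 mm.


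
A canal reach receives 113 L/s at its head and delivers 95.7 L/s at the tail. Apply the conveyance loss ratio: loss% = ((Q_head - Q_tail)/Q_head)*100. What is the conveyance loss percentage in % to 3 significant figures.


loss = ((113 - 95.7)/113)*100 = 15.3 %
Therefore the conveyance loss percentage = 15.3 %.


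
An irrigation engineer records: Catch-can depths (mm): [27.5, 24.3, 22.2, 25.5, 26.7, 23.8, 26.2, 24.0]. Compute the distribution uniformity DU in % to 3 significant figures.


Approach: apply the low-quarter distribution uniformity, DU = (mean of lowest quarter of readings / overall mean)*100.
sorted lowest 2 of 8: [22.2, 23.8] -> mean = 23.000 mm
overall mean = 25.025 mm
DU = (23.000/25.025)*100 = 91.9 %
Therefore the distribution uniformity DU = 91.9 %.


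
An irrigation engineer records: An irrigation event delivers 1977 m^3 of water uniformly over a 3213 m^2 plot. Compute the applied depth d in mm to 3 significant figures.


Approach: apply depth from volume over area, d = (V/A)*1000.
d = (1977 / 3213) * 1000 = 615 mm
Therefore the applied depth d = 615 mm.


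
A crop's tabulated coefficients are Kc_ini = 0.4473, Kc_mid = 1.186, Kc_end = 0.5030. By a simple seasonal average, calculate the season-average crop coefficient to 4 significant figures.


Approach: apply a simple seasonal average, Kc_avg = (Kc_ini + Kc_mid + Kc_end)/3.
Kc_avg = (0.4473 + 1.186 + 0.5030)/3 = 0.7121
Therefore the season-average crop coefficient = 0.7121.


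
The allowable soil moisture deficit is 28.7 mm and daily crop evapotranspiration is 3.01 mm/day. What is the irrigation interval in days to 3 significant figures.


Approach: apply the irrigation interval relation, interval = SMD / ETc.
interval = 28.7 / 3.01 = 9.53 days
Therefore the irrigation interval = 9.53 days.


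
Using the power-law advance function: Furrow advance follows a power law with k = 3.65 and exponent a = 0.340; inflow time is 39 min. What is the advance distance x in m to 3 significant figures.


Approach: apply the power-law advance function, x = k*t^a.
x = 3.65 * 39^0.340 = 12.7 m
Therefore the advance distance x = 12.7 m.


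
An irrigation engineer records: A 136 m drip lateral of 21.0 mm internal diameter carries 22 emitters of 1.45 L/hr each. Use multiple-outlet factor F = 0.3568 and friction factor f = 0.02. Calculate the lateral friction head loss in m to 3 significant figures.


Approach: apply Darcy-Weisbach with the multiple-outlet F-factor, Q = n*q/(3600*1000) m^3/s; v = Q/A; hf = F*f*(L/D)*(v^2/(2g)).
Q = 22*1.45/(3600*1000) = 8.8611e-06 m^3/s
A = pi*(21.0e-3/2)^2 = 3.4636e-04 m^2, so v = Q/A = 0.025583 m/s
hf = 0.3568*0.02*(136/0.0210)*(0.025583^2/(2*9.81)) = 0.00154 m
Therefore the lateral friction head loss = 0.00154 m.


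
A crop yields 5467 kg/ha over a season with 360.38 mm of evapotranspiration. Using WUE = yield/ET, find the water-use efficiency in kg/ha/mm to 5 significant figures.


WUE = 5467 / 360.38 = 15.170 kg/ha/mm
Therefore the water-use efficiency = 15.170 kg/ha/mm.


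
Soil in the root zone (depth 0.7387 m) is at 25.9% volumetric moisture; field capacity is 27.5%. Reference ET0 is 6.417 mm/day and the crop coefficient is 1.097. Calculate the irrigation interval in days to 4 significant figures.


Approach: apply soil-water budget scheduling, SMD = (FC-theta)/100*depth*1000; ETc = ET0*Kc; interval = SMD/ETc.
Step 1 — soil moisture deficit:
  SMD = (27.5 - 25.9)/100 * 0.7387 * 1000 = 11.8192 mm
Step 2 — daily crop ET (ETc = ET0*Kc):
  ETc = 6.417 * 1.097 = 7.03945 mm/day
Step 3 — irrigation interval (SMD/ETc):
  interval = 11.8192 / 7.03945 = 1.679 days
Therefore the irrigation interval = 1.679 days.


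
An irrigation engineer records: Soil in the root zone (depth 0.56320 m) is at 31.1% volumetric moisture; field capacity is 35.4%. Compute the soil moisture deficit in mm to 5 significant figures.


Approach: apply the soil moisture deficit relation, SMD = (FC - theta)/100 * depth * 1000.
SMD = (35.4 - 31.1)/100 * 0.56320 * 1000 = 24.218 mm
Therefore the soil moisture deficit = 24.218 mm.


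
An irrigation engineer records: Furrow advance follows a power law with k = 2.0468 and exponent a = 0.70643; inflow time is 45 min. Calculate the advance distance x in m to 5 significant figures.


Approach: apply the power-law advance function, x = k*t^a.
x = 2.0468 * 45^0.70643 = 30.127 m
Therefore the advance distance x = 30.127 m.


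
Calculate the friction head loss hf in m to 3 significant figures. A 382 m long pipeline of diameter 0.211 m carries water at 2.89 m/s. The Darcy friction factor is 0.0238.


Approach: apply the Darcy-Weisbach equation, hf = f*(L/D)*(v^2/(2g)).
hf = 0.0238 * (382/0.211) * (2.89^2 / (2*9.81))
hf = 18.3 m
Therefore the friction head loss hf = 18.3 m.


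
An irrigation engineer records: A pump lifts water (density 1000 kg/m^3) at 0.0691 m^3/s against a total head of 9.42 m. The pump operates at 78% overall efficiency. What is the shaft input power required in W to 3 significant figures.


Approach: apply hydraulic power then efficiency conversion, P = rho*g*Q*H; P_in = P/eta.
Step 1 — hydraulic power (P = rho*g*Q*H):
  P = 1000 * 9.81 * 0.0691 * 9.42 = 6385.5 W
Step 2 — input power: P_in = P/eta = 6385.5 / 0.78 = 8190 W
Therefore the shaft input power required = 8190 W.


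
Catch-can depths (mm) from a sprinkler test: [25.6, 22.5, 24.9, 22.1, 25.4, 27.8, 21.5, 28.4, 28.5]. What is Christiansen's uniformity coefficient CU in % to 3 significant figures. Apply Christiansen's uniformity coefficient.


Approach: apply Christiansen's uniformity coefficient, CU = (1 - mean_abs_deviation/mean)*100.
mean = 25.189 mm
mean |d_i - mean| = 2.1679 mm
CU = (1 - 2.1679/25.189)*100 = 91.4 %
Therefore Christiansen's uniformity coefficient CU = 91.4 %.


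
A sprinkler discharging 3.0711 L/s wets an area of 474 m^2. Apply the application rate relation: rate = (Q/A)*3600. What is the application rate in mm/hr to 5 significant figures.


rate = (3.0711 / 474) * 3600 = 23.325 mm/hr
Therefore the application rate = 23.325 mm/hr.


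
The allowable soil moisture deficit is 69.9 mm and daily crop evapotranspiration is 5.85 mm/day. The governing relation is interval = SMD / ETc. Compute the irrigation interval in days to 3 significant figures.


interval = 69.9 / 5.85 = 11.9 days
Therefore the irrigation interval = 11.9 days.


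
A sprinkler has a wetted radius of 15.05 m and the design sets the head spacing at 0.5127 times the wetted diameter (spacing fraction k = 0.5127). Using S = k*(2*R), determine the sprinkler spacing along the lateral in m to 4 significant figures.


S = 0.5127 * (2 * 15.05) = 15.43 m
Therefore the sprinkler spacing along the lateral = 15.43 m.


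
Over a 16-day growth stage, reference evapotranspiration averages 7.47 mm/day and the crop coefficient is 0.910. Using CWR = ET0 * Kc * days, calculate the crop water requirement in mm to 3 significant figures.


CWR = 7.47 * 0.910 * 16 = 109 mm
Therefore the crop water requirement = 109 mm.


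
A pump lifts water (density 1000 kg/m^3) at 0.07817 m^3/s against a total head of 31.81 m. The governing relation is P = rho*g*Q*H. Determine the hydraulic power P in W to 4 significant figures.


P = 1000 * 9.81 * 0.07817 * 31.81 = 24390 W
Therefore the hydraulic power P = 24390 W.


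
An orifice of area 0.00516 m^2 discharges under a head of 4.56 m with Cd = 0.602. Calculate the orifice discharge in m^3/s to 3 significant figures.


Approach: apply the orifice equation, Q = Cd*A*sqrt(2*g*h).
Q = 0.602 * 0.00516 * sqrt(2*9.81*4.56) = 0.0294 m^3/s
Therefore the orifice discharge = 0.0294 m^3/s.


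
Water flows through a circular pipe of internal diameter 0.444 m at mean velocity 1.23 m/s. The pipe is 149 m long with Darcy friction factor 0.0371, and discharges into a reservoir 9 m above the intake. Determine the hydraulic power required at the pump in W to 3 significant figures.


Approach: apply continuity + Darcy-Weisbach + hydraulic power, Q = A*v; hf = f*(L/D)*(v^2/(2g)); H = static + hf; P = rho*g*Q*H.
Step 1 — flow rate (continuity, Q = A*v):
  A = pi*(0.444/2)^2 = 0.15483 m^2
  Q = 0.15483 * 1.23 = 0.19044 m^3/s
Step 2 — friction head loss (Darcy-Weisbach):
  hf = 0.0371 * (149/0.444) * (1.23^2 / (2*9.81))
  hf = 0.96004 m
Step 3 — total head: H = 9 + 0.96004 = 9.9600 m
Step 4 — hydraulic power (P = rho*g*Q*H):
  P = 1000 * 9.81 * 0.19044 * 9.9600 = 18600 W
Therefore the hydraulic power required at the pump = 18600 W.


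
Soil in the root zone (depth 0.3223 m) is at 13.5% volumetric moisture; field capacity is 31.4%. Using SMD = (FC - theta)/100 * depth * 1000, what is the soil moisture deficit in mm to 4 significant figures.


SMD = (31.4 - 13.5)/100 * 0.3223 * 1000 = 57.69 mm
Therefore the soil moisture deficit = 57.69 mm.


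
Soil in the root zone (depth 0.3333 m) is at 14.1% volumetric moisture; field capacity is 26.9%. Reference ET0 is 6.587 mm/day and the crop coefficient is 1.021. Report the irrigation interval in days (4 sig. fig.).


Approach: apply soil-water budget scheduling, SMD = (FC-theta)/100*depth*1000; ETc = ET0*Kc; interval = SMD/ETc.
Step 1 — soil moisture deficit:
  SMD = (26.9 - 14.1)/100 * 0.3333 * 1000 = 42.6624 mm
Step 2 — daily crop ET (ETc = ET0*Kc):
  ETc = 6.587 * 1.021 = 6.72533 mm/day
Step 3 — irrigation interval (SMD/ETc):
  interval = 42.6624 / 6.72533 = 6.344 days
Therefore the irrigation interval = 6.344 days.


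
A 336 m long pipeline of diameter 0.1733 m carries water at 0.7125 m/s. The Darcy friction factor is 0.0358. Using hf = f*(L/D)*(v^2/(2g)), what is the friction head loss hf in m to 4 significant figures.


hf = 0.0358 * (336/0.1733) * (0.7125^2 / (2*9.81))
hf = 1.796 m
Therefore the friction head loss hf = 1.796 m.


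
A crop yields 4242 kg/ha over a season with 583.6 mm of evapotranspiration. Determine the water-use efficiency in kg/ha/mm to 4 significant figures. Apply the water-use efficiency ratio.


Approach: apply the water-use efficiency ratio, WUE = yield/ET.
WUE = 4242 / 583.6 = 7.269 kg/ha/mm
Therefore the water-use efficiency = 7.269 kg/ha/mm.


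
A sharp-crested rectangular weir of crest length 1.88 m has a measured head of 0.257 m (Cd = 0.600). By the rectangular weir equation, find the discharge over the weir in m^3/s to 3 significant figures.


Approach: apply the rectangular weir equation, Q = (2/3)*Cd*L*sqrt(2g)*H^1.5.
Q = (2/3)*0.600*1.88*sqrt(2*9.81)*0.257^1.5 = 0.434 m^3/s
Therefore the discharge over the weir = 0.434 m^3/s.


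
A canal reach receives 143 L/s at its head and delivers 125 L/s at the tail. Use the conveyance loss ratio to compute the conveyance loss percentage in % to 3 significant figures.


Approach: apply the conveyance loss ratio, loss% = ((Q_head - Q_tail)/Q_head)*100.
loss = ((143 - 125)/143)*100 = 12.6 %
Therefore the conveyance loss percentage = 12.6 %.


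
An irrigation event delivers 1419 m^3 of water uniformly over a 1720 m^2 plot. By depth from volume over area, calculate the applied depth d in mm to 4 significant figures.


Approach: apply depth from volume over area, d = (V/A)*1000.
d = (1419 / 1720) * 1000 = 825.0 mm
Therefore the applied depth d = 825.0 mm.


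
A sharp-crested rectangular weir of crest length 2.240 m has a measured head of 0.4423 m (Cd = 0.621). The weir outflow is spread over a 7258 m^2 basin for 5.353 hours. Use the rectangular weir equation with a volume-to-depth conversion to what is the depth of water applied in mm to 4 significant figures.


Approach: apply the rectangular weir equation with a volume-to-depth conversion, Q = (2/3)*Cd*L*sqrt(2g)*H^1.5; d = Q*t/A * 1000.
Step 1 — weir discharge:
  Q = (2/3)*0.621*2.240*sqrt(2*9.81)*0.4423^1.5 = 1.20830 m^3/s
Step 2 — volume: V = 1.20830 * 5.353*3600 = 23284.8 m^3
Step 3 — depth: d = V/A * 1000 = 23284.8/7258 * 1000 = 3208 mm
Therefore the depth of water applied = 3208 mm.


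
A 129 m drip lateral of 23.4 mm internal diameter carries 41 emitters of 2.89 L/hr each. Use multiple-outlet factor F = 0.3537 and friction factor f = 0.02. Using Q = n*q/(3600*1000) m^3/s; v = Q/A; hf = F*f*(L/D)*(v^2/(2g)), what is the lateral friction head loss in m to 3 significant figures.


Q = 41*2.89/(3600*1000) = 3.2914e-05 m^3/s
A = pi*(23.4e-3/2)^2 = 4.3005e-04 m^2, so v = Q/A = 0.076535 m/s
hf = 0.3537*0.02*(129/0.0234)*(0.076535^2/(2*9.81)) = 0.0116 m
Therefore the lateral friction head loss = 0.0116 m.


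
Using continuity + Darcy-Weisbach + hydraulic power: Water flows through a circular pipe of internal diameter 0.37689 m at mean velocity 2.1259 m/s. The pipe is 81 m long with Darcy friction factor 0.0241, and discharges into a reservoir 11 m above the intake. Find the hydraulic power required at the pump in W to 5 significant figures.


Approach: apply continuity + Darcy-Weisbach + hydraulic power, Q = A*v; hf = f*(L/D)*(v^2/(2g)); H = static + hf; P = rho*g*Q*H.
Step 1 — flow rate (continuity, Q = A*v):
  A = pi*(0.37689/2)^2 = 0.1115627 m^2
  Q = 0.1115627 * 2.1259 = 0.2371712 m^3/s
Step 2 — friction head loss (Darcy-Weisbach):
  hf = 0.0241 * (81/0.37689) * (2.1259^2 / (2*9.81))
  hf = 1.193092 m
Step 3 — total head: H = 11 + 1.193092 = 12.19309 m
Step 4 — hydraulic power (P = rho*g*Q*H):
  P = 1000 * 9.81 * 0.2371712 * 12.19309 = 28369 W
Therefore the hydraulic power required at the pump = 28369 W.


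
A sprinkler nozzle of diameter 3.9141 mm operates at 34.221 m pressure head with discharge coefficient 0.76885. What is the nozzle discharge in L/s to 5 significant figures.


Approach: apply the orifice equation, Q = Cd*A*sqrt(2*g*h), A = pi*(d/2)^2.
A = pi*(3.9141e-3/2)^2 = 1.203244e-05 m^2
Q = 0.76885 * 1.203244e-05 * sqrt(2*9.81*34.221) * 1000 = 0.23971 L/s
Therefore the nozzle discharge = 0.23971 L/s.


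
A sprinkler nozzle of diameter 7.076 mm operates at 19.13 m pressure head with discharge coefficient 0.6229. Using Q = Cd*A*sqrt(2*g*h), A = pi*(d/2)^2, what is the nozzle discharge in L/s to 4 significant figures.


A = pi*(7.076e-3/2)^2 = 3.93247e-05 m^2
Q = 0.6229 * 3.93247e-05 * sqrt(2*9.81*19.13) * 1000 = 0.4746 L/s
Therefore the nozzle discharge = 0.4746 L/s.


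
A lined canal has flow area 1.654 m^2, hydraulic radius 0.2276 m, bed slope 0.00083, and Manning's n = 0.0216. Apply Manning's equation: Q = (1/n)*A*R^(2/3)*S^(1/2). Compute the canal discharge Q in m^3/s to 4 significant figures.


Q = (1/0.0216) * 1.654 * 0.2276^(2/3) * 0.00083^(1/2) = 0.8224 m^3/s
Therefore the canal discharge Q = 0.8224 m^3/s.


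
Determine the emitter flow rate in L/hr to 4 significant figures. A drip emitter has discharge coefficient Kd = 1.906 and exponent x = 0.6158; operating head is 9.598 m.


Approach: apply the emitter characteristic equation, q = Kd * h^x.
q = 1.906 * 9.598^0.6158 = 7.673 L/hr
Therefore the emitter flow rate = 7.673 L/hr.


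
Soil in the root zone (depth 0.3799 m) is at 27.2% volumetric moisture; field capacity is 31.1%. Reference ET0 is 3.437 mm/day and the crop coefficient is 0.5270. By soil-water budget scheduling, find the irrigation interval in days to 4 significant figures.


Approach: apply soil-water budget scheduling, SMD = (FC-theta)/100*depth*1000; ETc = ET0*Kc; interval = SMD/ETc.
Step 1 — soil moisture deficit:
  SMD = (31.1 - 27.2)/100 * 0.3799 * 1000 = 14.8161 mm
Step 2 — daily crop ET (ETc = ET0*Kc):
  ETc = 3.437 * 0.5270 = 1.81130 mm/day
Step 3 — irrigation interval (SMD/ETc):
  interval = 14.8161 / 1.81130 = 8.180 days
Therefore the irrigation interval = 8.180 days.


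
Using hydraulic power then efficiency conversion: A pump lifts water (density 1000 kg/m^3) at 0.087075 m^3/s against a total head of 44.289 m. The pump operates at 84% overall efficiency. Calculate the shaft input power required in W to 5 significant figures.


Approach: apply hydraulic power then efficiency conversion, P = rho*g*Q*H; P_in = P/eta.
Step 1 — hydraulic power (P = rho*g*Q*H):
  P = 1000 * 9.81 * 0.087075 * 44.289 = 37831.92 W
Step 2 — input power: P_in = P/eta = 37831.92 / 0.84 = 45038 W
Therefore the shaft input power required = 45038 W.


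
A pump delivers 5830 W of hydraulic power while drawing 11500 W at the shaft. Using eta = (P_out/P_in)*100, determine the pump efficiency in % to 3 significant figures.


eta = (5830 / 11500) * 100 = 50.7 %
Therefore the pump efficiency = 50.7 %.


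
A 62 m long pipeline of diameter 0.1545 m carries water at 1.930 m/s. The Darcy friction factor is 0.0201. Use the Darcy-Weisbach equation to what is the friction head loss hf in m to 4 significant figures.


Approach: apply the Darcy-Weisbach equation, hf = f*(L/D)*(v^2/(2g)).
hf = 0.0201 * (62/0.1545) * (1.930^2 / (2*9.81))
hf = 1.531 m
Therefore the friction head loss hf = 1.531 m.


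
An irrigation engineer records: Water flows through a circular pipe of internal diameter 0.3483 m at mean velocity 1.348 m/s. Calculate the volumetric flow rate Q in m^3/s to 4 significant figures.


Approach: apply the continuity equation for pipe flow, Q = A * v with A = pi*(D/2)^2.
A = pi*(0.3483/2)^2 = 0.0952789 m^2
Q = 0.0952789 * 1.348 = 0.1284 m^3/s
Therefore the volumetric flow rate Q = 0.1284 m^3/s.


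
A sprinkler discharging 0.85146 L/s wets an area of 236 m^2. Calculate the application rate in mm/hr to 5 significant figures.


Approach: apply the application rate relation, rate = (Q/A)*3600.
rate = (0.85146 / 236) * 3600 = 12.988 mm/hr
Therefore the application rate = 12.988 mm/hr.


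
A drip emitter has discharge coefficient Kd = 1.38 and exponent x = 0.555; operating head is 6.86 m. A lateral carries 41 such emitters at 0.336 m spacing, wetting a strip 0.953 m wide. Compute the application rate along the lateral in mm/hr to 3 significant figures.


Approach: apply the emitter equation with a lateral mass balance, q = Kd*h^x; Q = n*q; rate = Q/(n*spacing*width).
Step 1 — single emitter flow (q = Kd*h^x):
  q = 1.38 * 6.86^0.555 = 4.0183 L/hr
Step 2 — total lateral flow: Q = 41 * 4.0183 = 164.75 L/hr
Step 3 — wetted area: A = 41 * 0.336 * 0.953 = 13.129 m^2
Step 4 — application rate: Q/A = 164.75/13.129 = 12.5 mm/hr
Therefore the application rate along the lateral = 12.5 mm/hr.


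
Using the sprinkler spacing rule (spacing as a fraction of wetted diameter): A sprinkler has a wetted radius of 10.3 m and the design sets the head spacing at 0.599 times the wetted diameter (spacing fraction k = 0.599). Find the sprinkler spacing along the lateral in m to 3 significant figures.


Approach: apply the sprinkler spacing rule (spacing as a fraction of wetted diameter), S = k*(2*R).
S = 0.599 * (2 * 10.3) = 12.3 m
Therefore the sprinkler spacing along the lateral = 12.3 m.


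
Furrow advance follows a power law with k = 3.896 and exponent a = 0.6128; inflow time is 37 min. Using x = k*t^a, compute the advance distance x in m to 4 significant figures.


x = 3.896 * 37^0.6128 = 35.61 m
Therefore the advance distance x = 35.61 m.


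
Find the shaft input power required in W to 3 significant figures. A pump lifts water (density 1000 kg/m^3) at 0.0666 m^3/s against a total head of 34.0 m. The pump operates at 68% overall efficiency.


Approach: apply hydraulic power then efficiency conversion, P = rho*g*Q*H; P_in = P/eta.
Step 1 — hydraulic power (P = rho*g*Q*H):
  P = 1000 * 9.81 * 0.0666 * 34.0 = 22214 W
Step 2 — input power: P_in = P/eta = 22214 / 0.68 = 32700 W
Therefore the shaft input power required = 32700 W.


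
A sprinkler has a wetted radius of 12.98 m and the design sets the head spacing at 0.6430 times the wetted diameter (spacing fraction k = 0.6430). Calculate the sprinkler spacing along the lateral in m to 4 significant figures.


Approach: apply the sprinkler spacing rule (spacing as a fraction of wetted diameter), S = k*(2*R).
S = 0.6430 * (2 * 12.98) = 16.69 m
Therefore the sprinkler spacing along the lateral = 16.69 m.


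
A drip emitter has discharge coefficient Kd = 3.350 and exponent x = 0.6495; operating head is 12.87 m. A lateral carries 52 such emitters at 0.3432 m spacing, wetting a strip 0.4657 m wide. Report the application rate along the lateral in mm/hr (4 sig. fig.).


Approach: apply the emitter equation with a lateral mass balance, q = Kd*h^x; Q = n*q; rate = Q/(n*spacing*width).
Step 1 — single emitter flow (q = Kd*h^x):
  q = 3.350 * 12.87^0.6495 = 17.6082 L/hr
Step 2 — total lateral flow: Q = 52 * 17.6082 = 915.629 L/hr
Step 3 — wetted area: A = 52 * 0.3432 * 0.4657 = 8.31107 m^2
Step 4 — application rate: Q/A = 915.629/8.31107 = 110.2 mm/hr
Therefore the application rate along the lateral = 110.2 mm/hr.


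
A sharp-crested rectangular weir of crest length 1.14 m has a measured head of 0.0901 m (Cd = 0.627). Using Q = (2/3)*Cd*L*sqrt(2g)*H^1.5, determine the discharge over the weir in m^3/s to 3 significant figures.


Q = (2/3)*0.627*1.14*sqrt(2*9.81)*0.0901^1.5 = 0.0571 m^3/s
Therefore the discharge over the weir = 0.0571 m^3/s.


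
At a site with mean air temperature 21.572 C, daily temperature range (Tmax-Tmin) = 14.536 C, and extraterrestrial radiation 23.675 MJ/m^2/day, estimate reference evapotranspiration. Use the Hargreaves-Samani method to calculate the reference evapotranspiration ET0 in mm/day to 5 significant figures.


Approach: apply the Hargreaves-Samani method, ET0 = 0.0023*(Tmean+17.8)*sqrt(Tmax-Tmin)*0.408*Ra.
ET0 = 0.0023*(21.572+17.8)*sqrt(14.536)*0.408*23.675 = 3.3349 mm/day
Therefore the reference evapotranspiration ET0 = 3.3349 mm/day.


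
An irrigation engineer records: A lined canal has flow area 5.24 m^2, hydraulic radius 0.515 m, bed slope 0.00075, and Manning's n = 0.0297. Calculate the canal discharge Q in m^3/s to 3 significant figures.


Approach: apply Manning's equation, Q = (1/n)*A*R^(2/3)*S^(1/2).
Q = (1/0.0297) * 5.24 * 0.515^(2/3) * 0.00075^(1/2) = 3.10 m^3/s
Therefore the canal discharge Q = 3.10 m^3/s.


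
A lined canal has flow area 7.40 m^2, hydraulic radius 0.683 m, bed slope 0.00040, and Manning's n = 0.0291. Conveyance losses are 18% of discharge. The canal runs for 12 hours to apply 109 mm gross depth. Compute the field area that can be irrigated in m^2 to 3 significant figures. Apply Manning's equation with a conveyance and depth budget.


Approach: apply Manning's equation with a conveyance and depth budget, Q = (1/n)*A*R^(2/3)*S^(1/2); Q_field = Q*(1-loss); Area = Q_field*t/(d/1000).
Step 1 — canal discharge (Manning's equation):
  Q = (1/0.0291) * 7.40 * 0.683^(2/3) * 0.00040^(1/2) = 3.9444 m^3/s
Step 2 — delivered flow: Q_field = 3.9444*(1 - 18/100) = 3.2344 m^3/s
Step 3 — volume delivered: V = 3.2344 * 12*3600 = 139730 m^3
Step 4 — area served: A = V / (depth/1000) = 139730 / 0.109 = 1280000 m^2
Therefore the field area that can be irrigated = 1280000 m^2.


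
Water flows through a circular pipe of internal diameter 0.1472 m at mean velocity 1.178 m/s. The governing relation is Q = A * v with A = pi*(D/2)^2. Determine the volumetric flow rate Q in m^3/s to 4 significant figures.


A = pi*(0.1472/2)^2 = 0.0170179 m^2
Q = 0.0170179 * 1.178 = 0.02005 m^3/s
Therefore the volumetric flow rate Q = 0.02005 m^3/s.


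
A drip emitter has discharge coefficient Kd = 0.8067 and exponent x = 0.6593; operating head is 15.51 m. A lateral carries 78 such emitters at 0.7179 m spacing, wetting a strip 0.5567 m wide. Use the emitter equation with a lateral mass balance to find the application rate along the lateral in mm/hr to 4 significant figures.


Approach: apply the emitter equation with a lateral mass balance, q = Kd*h^x; Q = n*q; rate = Q/(n*spacing*width).
Step 1 — single emitter flow (q = Kd*h^x):
  q = 0.8067 * 15.51^0.6593 = 4.91680 L/hr
Step 2 — total lateral flow: Q = 78 * 4.91680 = 383.510 L/hr
Step 3 — wetted area: A = 78 * 0.7179 * 0.5567 = 31.1731 m^2
Step 4 — application rate: Q/A = 383.510/31.1731 = 12.30 mm/hr
Therefore the application rate along the lateral = 12.30 mm/hr.


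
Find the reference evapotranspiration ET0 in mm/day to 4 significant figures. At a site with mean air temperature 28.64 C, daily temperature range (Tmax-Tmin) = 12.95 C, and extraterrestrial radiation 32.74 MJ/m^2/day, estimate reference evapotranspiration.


Approach: apply the Hargreaves-Samani method, ET0 = 0.0023*(Tmean+17.8)*sqrt(Tmax-Tmin)*0.408*Ra.
ET0 = 0.0023*(28.64+17.8)*sqrt(12.95)*0.408*32.74 = 5.134 mm/day
Therefore the reference evapotranspiration ET0 = 5.134 mm/day.


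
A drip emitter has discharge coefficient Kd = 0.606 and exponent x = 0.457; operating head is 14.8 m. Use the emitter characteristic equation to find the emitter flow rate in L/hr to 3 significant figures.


Approach: apply the emitter characteristic equation, q = Kd * h^x.
q = 0.606 * 14.8^0.457 = 2.08 L/hr
Therefore the emitter flow rate = 2.08 L/hr.


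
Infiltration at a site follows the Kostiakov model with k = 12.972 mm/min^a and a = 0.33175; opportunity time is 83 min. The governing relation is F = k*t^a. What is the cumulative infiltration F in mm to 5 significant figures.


F = 12.972 * 83^0.33175 = 56.190 mm
Therefore the cumulative infiltration F = 56.190 mm.


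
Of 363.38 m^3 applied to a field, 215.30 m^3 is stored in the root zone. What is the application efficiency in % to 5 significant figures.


Approach: apply the application efficiency ratio, Ea = (stored/applied)*100.
Ea = (215.30/363.38)*100 = 59.249 %
Therefore the application efficiency = 59.249 %.


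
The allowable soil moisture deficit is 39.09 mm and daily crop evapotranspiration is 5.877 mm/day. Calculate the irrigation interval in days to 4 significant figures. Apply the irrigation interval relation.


Approach: apply the irrigation interval relation, interval = SMD / ETc.
interval = 39.09 / 5.877 = 6.651 days
Therefore the irrigation interval = 6.651 days.


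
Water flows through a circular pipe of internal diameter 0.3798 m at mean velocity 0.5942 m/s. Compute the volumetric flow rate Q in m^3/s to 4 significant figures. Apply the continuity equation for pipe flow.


Approach: apply the continuity equation for pipe flow, Q = A * v with A = pi*(D/2)^2.
A = pi*(0.3798/2)^2 = 0.113292 m^2
Q = 0.113292 * 0.5942 = 0.06732 m^3/s
Therefore the volumetric flow rate Q = 0.06732 m^3/s.


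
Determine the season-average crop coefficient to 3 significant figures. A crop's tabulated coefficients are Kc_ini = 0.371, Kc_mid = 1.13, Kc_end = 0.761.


Approach: apply a simple seasonal average, Kc_avg = (Kc_ini + Kc_mid + Kc_end)/3.
Kc_avg = (0.371 + 1.13 + 0.761)/3 = 0.754
Therefore the season-average crop coefficient = 0.754.


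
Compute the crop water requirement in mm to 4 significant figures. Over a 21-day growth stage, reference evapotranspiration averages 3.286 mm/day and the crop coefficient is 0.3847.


Approach: apply the crop water requirement relation, CWR = ET0 * Kc * days.
CWR = 3.286 * 0.3847 * 21 = 26.55 mm
Therefore the crop water requirement = 26.55 mm.


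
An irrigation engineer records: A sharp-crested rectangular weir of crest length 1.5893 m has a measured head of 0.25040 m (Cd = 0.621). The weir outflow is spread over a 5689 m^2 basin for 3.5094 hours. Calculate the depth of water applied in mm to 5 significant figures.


Approach: apply the rectangular weir equation with a volume-to-depth conversion, Q = (2/3)*Cd*L*sqrt(2g)*H^1.5; d = Q*t/A * 1000.
Step 1 — weir discharge:
  Q = (2/3)*0.621*1.5893*sqrt(2*9.81)*0.25040^1.5 = 0.3651802 m^3/s
Step 2 — volume: V = 0.3651802 * 3.5094*3600 = 4613.628 m^3
Step 3 — depth: d = V/A * 1000 = 4613.628/5689 * 1000 = 810.97 mm
Therefore the depth of water applied = 810.97 mm.
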